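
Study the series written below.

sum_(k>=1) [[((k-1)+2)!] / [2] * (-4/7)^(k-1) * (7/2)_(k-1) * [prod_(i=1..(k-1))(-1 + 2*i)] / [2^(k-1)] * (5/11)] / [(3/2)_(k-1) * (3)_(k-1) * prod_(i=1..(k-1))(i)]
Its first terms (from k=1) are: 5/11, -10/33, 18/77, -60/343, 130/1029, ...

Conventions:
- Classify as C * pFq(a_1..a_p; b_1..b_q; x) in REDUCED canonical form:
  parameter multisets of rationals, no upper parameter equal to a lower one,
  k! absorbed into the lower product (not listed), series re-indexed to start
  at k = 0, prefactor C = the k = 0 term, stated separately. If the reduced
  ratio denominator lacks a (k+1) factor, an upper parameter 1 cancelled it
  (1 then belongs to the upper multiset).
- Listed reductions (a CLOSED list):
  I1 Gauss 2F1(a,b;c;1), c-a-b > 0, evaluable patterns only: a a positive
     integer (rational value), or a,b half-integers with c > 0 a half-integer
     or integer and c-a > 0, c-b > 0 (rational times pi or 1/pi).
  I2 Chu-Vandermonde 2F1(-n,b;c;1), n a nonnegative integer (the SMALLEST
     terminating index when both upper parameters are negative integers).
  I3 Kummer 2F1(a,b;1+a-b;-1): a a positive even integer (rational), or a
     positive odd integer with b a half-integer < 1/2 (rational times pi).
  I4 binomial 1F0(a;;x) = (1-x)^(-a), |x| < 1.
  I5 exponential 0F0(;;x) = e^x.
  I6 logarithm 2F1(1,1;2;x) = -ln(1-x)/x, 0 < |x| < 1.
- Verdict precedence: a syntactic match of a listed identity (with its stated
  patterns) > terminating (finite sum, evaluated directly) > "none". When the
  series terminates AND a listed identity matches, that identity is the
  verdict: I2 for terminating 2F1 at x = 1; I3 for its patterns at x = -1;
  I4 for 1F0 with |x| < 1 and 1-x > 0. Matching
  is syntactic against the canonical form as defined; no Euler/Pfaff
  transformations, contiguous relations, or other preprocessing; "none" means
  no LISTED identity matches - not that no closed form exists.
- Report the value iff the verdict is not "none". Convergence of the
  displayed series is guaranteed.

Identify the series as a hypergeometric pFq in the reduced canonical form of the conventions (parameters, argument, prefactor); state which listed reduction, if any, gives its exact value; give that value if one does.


Classification (C = 5/11): 2F1 with upper {1/2, 7/2}, lower {3/2}, argument x = -4/7. Verdict: none (x = -4/7): each listed identity misses the multisets {1/2, 7/2} ; {3/2}.

Key step: x = (-4/7) and the factorial ratio (prefactor 5/11) (k+a-1)!/(a-1)! is a rising factorial (a)_k.
Adjacent-term ratio: r(k) = (-4/7) * (k+1/2) (k+7/2) / [(k+3/2) (k+1)] - poly over poly, x = (-4/7) from leading terms; C = 5/11 at k = 0.


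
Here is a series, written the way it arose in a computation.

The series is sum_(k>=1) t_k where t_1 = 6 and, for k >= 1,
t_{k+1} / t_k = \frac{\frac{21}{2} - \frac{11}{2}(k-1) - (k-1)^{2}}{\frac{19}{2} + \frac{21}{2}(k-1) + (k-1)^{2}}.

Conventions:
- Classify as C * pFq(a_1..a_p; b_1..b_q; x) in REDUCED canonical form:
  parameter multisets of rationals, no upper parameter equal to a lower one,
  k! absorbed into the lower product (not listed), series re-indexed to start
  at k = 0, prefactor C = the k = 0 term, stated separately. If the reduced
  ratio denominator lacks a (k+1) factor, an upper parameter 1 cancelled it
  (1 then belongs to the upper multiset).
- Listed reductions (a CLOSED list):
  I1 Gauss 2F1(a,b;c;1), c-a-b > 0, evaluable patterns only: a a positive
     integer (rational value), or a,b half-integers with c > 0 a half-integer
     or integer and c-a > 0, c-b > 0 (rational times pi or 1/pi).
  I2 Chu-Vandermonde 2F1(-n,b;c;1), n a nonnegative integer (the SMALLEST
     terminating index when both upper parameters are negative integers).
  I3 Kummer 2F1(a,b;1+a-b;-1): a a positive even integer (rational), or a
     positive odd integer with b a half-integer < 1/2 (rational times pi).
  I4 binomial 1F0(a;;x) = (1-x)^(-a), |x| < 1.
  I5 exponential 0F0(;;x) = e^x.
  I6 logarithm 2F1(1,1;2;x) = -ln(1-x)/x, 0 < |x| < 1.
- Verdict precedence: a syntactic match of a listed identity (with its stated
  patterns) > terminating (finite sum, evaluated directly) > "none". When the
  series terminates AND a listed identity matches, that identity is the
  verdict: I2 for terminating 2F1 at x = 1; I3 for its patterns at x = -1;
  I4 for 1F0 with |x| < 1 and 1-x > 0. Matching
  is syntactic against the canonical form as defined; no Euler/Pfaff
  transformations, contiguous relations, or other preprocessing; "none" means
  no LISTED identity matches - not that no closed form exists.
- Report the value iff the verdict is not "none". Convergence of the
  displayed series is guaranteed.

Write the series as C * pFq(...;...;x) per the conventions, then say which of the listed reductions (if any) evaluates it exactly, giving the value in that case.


Canonical form: C = 6 times 2F1 with upper {-\frac{3}{2}, 7}, lower {\frac{19}{2}}, x = -1. Verdict: this is Kummer (I3) (x = -1; c = \frac{19}{2} equals 1+a-b for upper {-\frac{3}{2}, 7}: listed pattern). Sum: \frac{2297295}{524288} \cdot \pi.

Structural cue: t_0 = 6 here, and the expanded ratio factors over Q; prefactor 6, roots give parameters.
Consecutive-term ratio: r(k) = -1 * (k-\frac{3}{2}) (k+7) / [(k+\frac{19}{2}) (k+1)] - rational; roots negated = parameters, x = -1, C = 6.


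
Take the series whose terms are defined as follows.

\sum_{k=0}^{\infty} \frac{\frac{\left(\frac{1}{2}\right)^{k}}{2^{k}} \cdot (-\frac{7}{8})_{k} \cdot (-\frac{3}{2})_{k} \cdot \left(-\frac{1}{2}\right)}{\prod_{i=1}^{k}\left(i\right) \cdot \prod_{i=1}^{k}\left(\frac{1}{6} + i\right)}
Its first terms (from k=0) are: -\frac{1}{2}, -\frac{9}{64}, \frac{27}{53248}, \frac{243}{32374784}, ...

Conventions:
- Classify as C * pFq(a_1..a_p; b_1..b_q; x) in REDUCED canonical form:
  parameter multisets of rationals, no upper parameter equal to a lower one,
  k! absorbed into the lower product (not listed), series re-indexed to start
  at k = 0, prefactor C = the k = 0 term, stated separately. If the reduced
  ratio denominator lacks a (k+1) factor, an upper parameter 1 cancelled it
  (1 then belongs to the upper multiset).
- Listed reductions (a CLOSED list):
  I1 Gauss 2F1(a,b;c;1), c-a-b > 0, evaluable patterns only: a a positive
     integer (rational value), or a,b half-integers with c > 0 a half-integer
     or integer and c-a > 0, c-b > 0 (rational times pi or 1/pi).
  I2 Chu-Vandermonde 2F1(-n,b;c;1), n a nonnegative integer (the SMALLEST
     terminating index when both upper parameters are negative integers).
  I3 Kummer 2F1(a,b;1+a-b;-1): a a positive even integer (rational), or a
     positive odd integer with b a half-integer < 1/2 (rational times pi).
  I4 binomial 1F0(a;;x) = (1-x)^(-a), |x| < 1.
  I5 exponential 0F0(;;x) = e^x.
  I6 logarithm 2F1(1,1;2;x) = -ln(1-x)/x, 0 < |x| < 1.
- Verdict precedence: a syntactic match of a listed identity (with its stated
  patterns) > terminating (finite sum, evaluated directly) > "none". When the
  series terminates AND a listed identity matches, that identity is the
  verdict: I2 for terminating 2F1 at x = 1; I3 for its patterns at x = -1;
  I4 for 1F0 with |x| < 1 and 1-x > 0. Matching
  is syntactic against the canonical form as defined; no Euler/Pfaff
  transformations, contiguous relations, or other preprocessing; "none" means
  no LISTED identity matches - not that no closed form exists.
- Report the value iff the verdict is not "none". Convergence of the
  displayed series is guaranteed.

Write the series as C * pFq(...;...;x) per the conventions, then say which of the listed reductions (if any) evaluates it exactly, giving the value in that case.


Structural cue: t_0 = -\frac{1}{2} here, and the product of the first k integers (C = -1/2, x = 1/4) is k!.
Step ratio: r(k) = \frac{1}{4} * (k-\frac{3}{2}) (k-\frac{7}{8}) / [(k+\frac{7}{6}) (k+1)] - rational in k. x = \frac{1}{4}; t_0 = -\frac{1}{2}; negate the roots.

x = \frac{1}{4} here; the reduced form reads 2F1, upper {-\frac{3}{2}, -\frac{7}{8}}, lower {\frac{7}{6}}, C = -\frac{1}{2}. Verdict: none (x = \frac{1}{4}): each listed identity misses the multisets {-\frac{3}{2}, -\frac{7}{8}} ; {\frac{7}{6}}.


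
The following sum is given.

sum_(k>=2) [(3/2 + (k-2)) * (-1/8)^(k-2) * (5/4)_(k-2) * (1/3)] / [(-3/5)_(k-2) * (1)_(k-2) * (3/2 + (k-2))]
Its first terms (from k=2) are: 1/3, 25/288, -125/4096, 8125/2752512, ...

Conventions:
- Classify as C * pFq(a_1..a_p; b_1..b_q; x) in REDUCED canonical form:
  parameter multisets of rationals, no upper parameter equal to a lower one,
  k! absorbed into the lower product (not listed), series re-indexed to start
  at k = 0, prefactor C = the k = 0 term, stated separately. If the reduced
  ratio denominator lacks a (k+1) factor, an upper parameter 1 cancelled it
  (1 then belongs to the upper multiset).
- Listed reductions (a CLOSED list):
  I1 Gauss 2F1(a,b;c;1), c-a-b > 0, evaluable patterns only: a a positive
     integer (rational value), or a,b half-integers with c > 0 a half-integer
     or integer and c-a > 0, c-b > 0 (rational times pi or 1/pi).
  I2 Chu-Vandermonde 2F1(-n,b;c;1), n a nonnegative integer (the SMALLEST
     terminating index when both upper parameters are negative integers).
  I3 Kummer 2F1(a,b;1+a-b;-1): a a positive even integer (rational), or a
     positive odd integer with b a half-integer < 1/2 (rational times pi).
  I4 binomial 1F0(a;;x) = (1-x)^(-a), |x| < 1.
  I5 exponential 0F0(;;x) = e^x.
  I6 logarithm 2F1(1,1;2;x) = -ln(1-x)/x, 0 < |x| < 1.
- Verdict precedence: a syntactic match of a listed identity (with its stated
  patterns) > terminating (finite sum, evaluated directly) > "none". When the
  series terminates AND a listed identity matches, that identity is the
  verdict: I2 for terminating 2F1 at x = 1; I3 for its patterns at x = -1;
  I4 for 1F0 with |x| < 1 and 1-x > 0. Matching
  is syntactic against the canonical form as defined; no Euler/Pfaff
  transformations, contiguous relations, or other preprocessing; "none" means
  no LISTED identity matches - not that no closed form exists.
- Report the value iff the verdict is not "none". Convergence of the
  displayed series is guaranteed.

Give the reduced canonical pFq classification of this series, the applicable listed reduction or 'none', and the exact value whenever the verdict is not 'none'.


The tell: with t_0 = 1/3, the factor k + 3/2 cancels (top and bottom), leaving C = 1/3, x = -1/8.
Step ratio: r(k) = (-1/8) * (k+5/4) / [(k-3/5) (k+1)] - poly over poly, x = (-1/8) from leading terms; C = 1/3 at k = 0.

x = -1/8 here; the reduced form reads 1F1, upper {5/4}, lower {-3/5}, C = 1/3. Verdict: none here - no I1-I6 shape fits x = -1/8 with lower {-3/5}.


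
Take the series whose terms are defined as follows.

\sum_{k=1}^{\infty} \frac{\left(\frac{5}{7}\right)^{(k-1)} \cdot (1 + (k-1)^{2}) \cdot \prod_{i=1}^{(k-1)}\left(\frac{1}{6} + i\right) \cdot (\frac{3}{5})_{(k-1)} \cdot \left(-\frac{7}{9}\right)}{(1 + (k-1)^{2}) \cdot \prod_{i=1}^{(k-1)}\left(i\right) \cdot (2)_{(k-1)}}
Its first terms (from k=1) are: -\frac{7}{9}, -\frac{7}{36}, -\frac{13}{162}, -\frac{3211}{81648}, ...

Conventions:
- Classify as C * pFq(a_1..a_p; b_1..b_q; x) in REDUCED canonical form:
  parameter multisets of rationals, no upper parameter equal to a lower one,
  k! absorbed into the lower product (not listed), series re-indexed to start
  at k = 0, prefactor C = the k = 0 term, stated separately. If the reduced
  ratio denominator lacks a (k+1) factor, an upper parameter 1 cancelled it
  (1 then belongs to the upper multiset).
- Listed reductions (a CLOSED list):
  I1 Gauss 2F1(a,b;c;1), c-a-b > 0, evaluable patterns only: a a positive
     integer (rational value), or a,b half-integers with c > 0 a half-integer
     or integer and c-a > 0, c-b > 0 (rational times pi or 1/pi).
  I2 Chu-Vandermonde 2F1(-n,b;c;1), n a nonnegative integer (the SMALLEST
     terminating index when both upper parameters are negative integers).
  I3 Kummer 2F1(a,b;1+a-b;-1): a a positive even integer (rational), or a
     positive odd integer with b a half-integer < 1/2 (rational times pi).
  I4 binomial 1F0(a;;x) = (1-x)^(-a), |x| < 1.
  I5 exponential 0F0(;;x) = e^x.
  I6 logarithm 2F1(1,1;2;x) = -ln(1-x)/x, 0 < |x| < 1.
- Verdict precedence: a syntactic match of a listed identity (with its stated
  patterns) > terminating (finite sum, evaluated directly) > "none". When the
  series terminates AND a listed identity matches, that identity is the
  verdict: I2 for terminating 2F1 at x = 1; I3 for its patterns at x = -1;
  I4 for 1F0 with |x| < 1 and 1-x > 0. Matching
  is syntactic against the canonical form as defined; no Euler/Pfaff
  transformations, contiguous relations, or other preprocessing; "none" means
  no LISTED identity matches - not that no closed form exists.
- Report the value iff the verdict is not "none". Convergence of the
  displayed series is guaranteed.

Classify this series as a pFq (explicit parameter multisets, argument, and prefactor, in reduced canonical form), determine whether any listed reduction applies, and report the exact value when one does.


x = \frac{5}{7} here; the reduced form reads 2F1, upper {\frac{3}{5}, \frac{7}{6}}, lower {2}, C = -\frac{7}{9}. Verdict: none - this 2F1 at x = \frac{5}{7} matches no listed pattern, and upper {\frac{3}{5}, \frac{7}{6}} holds no stopper.

Key observation: t_0 = -\frac{7}{9} here, and the running product (C = -7/9) telescopes to a rising factorial.
Step ratio: r(k) = \frac{5}{7} * (k+\frac{3}{5}) (k+\frac{7}{6}) / [(k+2) (k+1)] - rational; roots negated = parameters, x = \frac{5}{7}, C = -\frac{7}{9}.


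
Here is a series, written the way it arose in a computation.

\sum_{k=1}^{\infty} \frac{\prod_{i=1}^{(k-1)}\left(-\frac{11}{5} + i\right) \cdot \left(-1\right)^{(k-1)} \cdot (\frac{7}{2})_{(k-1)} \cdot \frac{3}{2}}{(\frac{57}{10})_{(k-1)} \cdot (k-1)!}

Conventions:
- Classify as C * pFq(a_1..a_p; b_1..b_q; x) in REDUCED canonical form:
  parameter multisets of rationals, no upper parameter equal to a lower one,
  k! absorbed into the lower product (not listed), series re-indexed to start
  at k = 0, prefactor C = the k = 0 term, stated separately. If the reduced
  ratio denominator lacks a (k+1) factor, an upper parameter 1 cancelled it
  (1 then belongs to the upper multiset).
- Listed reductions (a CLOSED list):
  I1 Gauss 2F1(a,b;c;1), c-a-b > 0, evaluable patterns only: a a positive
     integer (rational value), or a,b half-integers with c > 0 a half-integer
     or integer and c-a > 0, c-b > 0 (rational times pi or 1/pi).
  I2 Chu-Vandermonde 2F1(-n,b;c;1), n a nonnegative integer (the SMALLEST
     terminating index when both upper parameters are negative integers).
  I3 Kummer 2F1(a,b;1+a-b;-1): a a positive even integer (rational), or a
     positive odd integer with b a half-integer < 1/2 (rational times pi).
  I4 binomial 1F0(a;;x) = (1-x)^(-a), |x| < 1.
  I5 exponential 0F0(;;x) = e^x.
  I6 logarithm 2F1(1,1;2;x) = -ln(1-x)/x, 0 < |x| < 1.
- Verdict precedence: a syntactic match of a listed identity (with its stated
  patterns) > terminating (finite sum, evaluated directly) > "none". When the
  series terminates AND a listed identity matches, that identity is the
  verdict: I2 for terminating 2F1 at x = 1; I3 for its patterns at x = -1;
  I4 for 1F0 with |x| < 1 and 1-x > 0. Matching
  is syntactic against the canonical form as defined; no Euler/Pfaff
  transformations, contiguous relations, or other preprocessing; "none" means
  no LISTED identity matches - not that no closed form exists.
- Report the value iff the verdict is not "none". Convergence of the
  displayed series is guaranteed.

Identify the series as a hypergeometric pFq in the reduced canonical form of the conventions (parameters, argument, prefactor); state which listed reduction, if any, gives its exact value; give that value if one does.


Prefactor \frac{3}{2}, argument -1: 2F1 with upper {-\frac{6}{5}, \frac{7}{2}} over lower {\frac{57}{10}}. Verdict: none. A 2F1 with upper {-\frac{6}{5}, \frac{7}{2}} fits none of I1-I6 at x = -1; the sum runs forever.

Key observation: with t_0 = \frac{3}{2}, the running product (C = 3/2) telescopes to a rising factorial.
Term ratio: r(k) = -1 * (k-\frac{6}{5}) (k+\frac{7}{2}) / [(k+\frac{57}{10}) (k+1)] - rational in k. x = -1; t_0 = \frac{3}{2}; negate the roots.


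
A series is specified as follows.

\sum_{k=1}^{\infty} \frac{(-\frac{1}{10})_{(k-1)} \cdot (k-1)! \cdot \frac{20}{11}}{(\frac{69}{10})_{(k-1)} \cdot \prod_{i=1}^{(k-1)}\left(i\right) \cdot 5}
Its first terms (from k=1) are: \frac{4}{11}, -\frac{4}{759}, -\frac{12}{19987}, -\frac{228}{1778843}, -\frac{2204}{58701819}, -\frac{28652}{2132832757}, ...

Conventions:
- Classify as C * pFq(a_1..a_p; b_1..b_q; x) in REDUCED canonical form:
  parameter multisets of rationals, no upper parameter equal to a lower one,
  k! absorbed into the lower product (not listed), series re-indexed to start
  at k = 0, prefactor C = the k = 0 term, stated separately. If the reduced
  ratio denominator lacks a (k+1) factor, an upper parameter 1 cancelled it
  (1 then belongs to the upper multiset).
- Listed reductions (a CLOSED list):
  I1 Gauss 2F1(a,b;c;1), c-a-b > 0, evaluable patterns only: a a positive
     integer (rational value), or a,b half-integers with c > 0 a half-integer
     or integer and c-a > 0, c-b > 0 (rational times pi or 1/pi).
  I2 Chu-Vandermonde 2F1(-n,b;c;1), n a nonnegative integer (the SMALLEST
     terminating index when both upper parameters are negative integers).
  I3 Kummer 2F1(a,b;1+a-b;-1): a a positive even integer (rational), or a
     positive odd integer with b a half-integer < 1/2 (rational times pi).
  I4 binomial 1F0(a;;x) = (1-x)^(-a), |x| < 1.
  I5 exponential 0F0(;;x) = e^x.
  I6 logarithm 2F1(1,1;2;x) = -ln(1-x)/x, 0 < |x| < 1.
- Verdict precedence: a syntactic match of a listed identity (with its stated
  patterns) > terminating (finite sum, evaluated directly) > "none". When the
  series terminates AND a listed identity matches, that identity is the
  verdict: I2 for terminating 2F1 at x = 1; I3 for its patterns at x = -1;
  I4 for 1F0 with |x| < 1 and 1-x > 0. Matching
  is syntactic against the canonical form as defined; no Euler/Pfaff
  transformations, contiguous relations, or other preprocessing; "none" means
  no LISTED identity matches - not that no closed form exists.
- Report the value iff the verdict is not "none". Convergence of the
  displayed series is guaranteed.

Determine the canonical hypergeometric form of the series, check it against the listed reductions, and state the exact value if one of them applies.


The tell: t_0 = \frac{4}{11} here, and the factorial ratio (prefactor 4/11) (k+a-1)!/(a-1)! is a rising factorial (a)_k.
Term ratio: r(k) = 1 * (k-\frac{1}{10}) (k+1) / [(k+\frac{69}{10}) (k+1)] - poly over poly, x = 1 from leading terms; C = \frac{4}{11} at k = 0.

With C = \frac{4}{11}: the canonical form is 2F1(-\frac{1}{10}, 1; \frac{69}{10}; 1). Verdict (x = 1): Gauss (I1, integer-parameter pattern) applies (x = 1: the Gamma ratio telescopes since c-a-b = 6 > 0 and a = 1 in Z>0). Sum: \frac{59}{165}.


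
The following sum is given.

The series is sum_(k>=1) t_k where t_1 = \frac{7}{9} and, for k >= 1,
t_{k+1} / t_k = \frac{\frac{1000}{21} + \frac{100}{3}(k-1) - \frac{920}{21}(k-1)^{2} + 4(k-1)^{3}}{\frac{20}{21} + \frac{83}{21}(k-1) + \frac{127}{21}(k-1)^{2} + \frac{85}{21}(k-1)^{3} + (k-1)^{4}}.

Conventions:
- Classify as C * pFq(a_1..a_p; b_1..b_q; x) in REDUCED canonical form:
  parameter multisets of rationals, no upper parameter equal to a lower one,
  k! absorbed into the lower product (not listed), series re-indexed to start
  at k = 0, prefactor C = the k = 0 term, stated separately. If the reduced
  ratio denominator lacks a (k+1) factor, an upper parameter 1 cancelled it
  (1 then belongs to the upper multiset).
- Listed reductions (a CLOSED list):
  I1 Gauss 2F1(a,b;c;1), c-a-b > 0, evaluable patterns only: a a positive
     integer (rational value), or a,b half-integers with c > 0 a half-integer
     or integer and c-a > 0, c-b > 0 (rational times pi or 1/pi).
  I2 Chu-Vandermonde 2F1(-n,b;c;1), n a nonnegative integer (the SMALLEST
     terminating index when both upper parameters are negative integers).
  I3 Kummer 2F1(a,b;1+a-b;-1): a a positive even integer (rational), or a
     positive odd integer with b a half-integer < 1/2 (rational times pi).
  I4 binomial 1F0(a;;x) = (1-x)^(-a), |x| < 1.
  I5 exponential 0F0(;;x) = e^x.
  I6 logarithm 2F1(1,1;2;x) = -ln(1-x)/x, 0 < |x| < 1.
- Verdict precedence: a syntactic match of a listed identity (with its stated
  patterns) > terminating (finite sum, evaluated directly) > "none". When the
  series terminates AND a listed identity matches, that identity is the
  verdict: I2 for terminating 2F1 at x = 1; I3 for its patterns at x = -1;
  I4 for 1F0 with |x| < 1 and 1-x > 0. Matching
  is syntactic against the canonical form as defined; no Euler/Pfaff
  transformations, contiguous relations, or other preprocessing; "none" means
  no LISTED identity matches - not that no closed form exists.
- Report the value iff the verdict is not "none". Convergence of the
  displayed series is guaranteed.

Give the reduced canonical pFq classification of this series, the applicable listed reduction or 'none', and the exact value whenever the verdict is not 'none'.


Structural cue: t_0 = \frac{7}{9} here, and the parameter 5/7 appears in both the upper and lower lists and cancels.
Adjacent-term ratio: r(k) = 4 * (k-10) (k-\frac{5}{3}) / [(k+1) (k+\frac{4}{3}) (k+1)] - rational in k, leading ratio 4; with t_0 = \frac{7}{9}, classification follows.

Reduced: x = 4, 2F2, upper = {-10, -\frac{5}{3}}, lower = {1, \frac{4}{3}}, C = \frac{7}{9}. Verdict: terminating - upper parameter -10 makes this a finite sum (last index 10), evaluated exactly. Its exact value is \frac{2098259000947}{17908765875}.


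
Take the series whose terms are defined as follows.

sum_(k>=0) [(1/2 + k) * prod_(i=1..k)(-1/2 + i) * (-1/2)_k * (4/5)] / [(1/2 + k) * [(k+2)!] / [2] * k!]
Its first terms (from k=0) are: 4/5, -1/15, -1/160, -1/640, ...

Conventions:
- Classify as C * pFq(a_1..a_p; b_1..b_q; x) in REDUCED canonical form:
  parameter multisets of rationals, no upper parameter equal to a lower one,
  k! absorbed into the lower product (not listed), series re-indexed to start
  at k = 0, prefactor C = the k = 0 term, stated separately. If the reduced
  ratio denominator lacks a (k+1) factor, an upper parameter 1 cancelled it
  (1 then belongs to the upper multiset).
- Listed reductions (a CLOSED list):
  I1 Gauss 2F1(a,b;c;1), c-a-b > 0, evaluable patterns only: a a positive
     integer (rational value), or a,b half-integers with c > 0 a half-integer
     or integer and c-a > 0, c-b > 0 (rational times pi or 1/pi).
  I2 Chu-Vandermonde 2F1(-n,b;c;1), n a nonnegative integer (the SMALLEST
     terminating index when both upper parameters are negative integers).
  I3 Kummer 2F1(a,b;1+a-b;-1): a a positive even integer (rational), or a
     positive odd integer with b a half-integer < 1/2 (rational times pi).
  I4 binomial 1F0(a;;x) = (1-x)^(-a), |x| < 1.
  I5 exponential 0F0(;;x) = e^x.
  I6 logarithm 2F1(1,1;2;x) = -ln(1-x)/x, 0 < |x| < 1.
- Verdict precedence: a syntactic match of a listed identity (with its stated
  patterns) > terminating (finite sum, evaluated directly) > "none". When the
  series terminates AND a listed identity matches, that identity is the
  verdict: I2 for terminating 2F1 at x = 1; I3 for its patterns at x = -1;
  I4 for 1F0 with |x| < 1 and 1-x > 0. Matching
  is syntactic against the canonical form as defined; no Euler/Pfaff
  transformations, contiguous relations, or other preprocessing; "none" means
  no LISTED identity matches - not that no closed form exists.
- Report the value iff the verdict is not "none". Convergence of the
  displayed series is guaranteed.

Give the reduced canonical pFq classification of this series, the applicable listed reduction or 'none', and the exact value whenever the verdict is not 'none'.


First insight: x = 1 and the denominator's factorial ratio (prefactor 4/5) is a lower Pochhammer.
Consecutive-term ratio: r(k) = 1 * (k-1/2) (k+1/2) / [(k+3) (k+1)] - rational; roots negated = parameters, x = 1, C = 4/5.

Reduced: x = 1, 2F1, upper = {-1/2, 1/2}, lower = {3}, C = 4/5. Verdict: this is Gauss (I1, half-integer pattern) (x = 1; upper {-1/2, 1/2} half-integers, c = 3 in the evaluable pattern). Exact value: (512/225) / pi.


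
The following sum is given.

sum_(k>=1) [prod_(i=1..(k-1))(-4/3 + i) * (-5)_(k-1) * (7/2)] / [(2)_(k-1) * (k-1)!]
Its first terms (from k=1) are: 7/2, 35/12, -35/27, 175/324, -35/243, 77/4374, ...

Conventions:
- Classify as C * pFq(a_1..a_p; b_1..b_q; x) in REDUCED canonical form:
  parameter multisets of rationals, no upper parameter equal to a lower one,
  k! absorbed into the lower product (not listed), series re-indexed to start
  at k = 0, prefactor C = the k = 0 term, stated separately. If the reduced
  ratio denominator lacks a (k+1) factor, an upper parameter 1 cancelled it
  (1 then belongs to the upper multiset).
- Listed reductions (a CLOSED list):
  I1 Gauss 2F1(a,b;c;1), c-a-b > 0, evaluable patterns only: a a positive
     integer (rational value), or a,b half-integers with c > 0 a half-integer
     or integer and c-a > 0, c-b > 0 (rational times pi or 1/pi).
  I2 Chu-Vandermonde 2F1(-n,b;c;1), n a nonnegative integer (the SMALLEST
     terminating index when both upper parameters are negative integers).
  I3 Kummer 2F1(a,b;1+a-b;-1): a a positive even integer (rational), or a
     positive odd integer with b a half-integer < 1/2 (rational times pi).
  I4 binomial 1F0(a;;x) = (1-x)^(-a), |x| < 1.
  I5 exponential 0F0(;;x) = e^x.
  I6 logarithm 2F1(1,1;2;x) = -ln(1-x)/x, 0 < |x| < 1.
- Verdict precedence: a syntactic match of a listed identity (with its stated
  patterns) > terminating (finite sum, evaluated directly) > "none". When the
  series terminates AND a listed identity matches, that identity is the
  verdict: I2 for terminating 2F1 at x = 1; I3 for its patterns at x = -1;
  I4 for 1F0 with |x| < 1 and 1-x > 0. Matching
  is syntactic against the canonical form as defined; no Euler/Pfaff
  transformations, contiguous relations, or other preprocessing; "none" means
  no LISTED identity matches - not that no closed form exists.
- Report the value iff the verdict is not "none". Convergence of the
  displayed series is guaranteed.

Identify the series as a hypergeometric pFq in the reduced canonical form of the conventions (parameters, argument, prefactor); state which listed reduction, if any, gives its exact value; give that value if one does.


Classification (C = 7/2): 2F1 with upper {-5, -1/3}, lower {2}, argument x = 1. Verdict: this is the Chu-Vandermonde identity I2 (terminating 2F1 at x = 1 with n = 5, b = -1/3, c = 2). Sum: 12103/2187.

The tell: from the first term 7/2: the running product (C = 7/2, x = 1) telescopes to a rising factorial.
Consecutive-term ratio: r(k) = 1 * (k-5) (k-1/3) / [(k+2) (k+1)] - rational in k. x = 1; t_0 = 7/2; negate the roots.


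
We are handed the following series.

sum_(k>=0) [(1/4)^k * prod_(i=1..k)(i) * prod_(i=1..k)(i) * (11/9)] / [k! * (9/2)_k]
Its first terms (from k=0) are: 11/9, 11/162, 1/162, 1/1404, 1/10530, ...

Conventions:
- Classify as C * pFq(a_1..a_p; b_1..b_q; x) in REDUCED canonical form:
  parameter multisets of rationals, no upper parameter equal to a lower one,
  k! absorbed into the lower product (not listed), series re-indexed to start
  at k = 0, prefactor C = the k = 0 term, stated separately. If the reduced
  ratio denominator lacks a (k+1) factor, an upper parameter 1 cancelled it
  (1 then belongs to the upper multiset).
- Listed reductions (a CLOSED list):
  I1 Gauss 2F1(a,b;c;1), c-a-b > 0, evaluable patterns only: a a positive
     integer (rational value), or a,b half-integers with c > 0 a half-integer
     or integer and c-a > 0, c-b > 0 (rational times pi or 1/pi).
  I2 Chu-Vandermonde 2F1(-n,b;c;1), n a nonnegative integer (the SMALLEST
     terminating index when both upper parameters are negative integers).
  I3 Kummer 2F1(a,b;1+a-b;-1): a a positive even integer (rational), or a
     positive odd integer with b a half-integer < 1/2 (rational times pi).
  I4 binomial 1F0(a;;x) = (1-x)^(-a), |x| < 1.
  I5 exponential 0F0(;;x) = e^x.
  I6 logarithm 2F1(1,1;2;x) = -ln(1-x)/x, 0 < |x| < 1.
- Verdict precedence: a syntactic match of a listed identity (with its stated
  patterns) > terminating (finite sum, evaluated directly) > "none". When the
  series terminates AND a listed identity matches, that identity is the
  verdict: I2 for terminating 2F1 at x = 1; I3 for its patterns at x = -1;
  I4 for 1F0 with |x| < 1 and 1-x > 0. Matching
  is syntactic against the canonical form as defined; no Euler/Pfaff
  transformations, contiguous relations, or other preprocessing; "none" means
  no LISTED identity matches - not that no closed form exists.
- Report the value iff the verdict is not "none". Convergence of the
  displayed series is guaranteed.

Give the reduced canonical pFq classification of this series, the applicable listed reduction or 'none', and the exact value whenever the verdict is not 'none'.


Structural cue: t_0 = 11/9 here, and the running product (C = 11/9, x = 1/4) telescopes to a rising factorial.
Term ratio: r(k) = (1/4) * (k+1) (k+1) / [(k+9/2) (k+1)] - rational in k, leading ratio (1/4); with t_0 = 11/9, classification follows.

The series (x = 1/4) is 2F1: upper {1, 1}, lower {9/2}, prefactor 11/9. Verdict: none - this 2F1 at x = 1/4 matches no listed pattern, and upper {1, 1} holds no stopper.


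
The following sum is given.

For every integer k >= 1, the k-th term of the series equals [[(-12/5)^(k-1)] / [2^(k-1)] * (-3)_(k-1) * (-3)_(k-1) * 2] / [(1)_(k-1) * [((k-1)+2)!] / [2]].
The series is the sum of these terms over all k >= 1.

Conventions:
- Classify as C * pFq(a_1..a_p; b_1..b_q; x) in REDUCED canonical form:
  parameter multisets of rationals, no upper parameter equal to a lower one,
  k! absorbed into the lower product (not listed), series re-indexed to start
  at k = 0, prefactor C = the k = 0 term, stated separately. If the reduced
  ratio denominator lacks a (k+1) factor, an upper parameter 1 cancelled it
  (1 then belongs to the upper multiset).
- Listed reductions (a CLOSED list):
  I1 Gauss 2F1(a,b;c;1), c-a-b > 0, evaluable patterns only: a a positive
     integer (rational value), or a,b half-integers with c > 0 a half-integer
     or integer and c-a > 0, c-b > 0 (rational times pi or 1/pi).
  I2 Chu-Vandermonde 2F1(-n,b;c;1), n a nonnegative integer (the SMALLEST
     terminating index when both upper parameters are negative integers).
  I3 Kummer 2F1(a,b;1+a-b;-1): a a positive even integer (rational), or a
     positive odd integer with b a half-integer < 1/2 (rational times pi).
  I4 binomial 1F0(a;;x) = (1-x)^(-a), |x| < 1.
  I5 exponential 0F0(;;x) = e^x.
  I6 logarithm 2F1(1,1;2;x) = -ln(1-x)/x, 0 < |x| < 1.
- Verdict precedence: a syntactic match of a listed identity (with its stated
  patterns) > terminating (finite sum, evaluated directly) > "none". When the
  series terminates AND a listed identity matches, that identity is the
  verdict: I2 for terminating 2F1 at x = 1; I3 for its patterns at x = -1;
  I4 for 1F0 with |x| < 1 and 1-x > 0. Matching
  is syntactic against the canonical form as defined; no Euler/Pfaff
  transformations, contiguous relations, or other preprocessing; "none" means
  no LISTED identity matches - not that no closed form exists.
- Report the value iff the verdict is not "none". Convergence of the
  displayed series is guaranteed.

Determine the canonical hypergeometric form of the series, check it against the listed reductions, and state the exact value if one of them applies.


Prefactor 2, argument -6/5: 2F1 with upper {-3, -3} over lower {3}. Verdict: terminating - no listed pattern fits, but -3 in the upper list cuts the series at k = 3; direct evaluation. Sum: -766/625.

Key observation: from the first term 2: the denominator's factorial ratio (C = 2, x = -6/5) is a lower Pochhammer.
Adjacent-term ratio: r(k) = (-6/5) * (k-3) (k-3) / [(k+3) (k+1)] - rational in k. x = (-6/5); t_0 = 2; negate the roots.


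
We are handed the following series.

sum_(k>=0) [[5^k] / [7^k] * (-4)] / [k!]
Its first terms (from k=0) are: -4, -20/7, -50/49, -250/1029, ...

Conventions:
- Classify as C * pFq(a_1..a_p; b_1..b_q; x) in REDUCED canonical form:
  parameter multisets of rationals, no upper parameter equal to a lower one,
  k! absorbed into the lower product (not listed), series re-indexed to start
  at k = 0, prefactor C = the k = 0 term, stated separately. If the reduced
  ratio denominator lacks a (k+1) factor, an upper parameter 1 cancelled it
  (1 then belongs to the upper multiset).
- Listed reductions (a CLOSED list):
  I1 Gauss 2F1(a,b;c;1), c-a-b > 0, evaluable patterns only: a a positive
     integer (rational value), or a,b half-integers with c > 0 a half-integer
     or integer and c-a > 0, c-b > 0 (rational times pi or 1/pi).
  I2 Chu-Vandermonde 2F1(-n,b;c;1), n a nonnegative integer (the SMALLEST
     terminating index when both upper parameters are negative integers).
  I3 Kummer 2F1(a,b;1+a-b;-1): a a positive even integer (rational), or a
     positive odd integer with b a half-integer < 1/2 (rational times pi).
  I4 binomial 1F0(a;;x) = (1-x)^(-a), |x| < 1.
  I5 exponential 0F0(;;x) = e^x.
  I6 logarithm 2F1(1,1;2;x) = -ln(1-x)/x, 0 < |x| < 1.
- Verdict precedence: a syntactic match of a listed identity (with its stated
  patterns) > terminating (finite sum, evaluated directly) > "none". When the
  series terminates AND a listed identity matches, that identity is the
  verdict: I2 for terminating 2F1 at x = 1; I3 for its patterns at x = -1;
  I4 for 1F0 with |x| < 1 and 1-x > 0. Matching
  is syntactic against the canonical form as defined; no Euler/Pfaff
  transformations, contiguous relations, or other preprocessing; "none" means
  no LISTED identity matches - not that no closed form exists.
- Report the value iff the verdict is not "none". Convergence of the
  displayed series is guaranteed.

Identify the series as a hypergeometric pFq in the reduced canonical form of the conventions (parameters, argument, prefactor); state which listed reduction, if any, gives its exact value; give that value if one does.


This is -4 * 0F0(-; -; 5/7) in reduced canonical form. Verdict: the I5 exponential reduction applies (the 0F0 exponential series at x = 5/7). Exact value: (-4) * e^(5/7).

First insight: with t_0 = -4, the two geometric factors (C = -4) combine into one argument.
Step ratio: r(k) = (5/7) * 1 / [(k+1)] - rational in k, leading ratio (5/7); with t_0 = -4, classification follows.


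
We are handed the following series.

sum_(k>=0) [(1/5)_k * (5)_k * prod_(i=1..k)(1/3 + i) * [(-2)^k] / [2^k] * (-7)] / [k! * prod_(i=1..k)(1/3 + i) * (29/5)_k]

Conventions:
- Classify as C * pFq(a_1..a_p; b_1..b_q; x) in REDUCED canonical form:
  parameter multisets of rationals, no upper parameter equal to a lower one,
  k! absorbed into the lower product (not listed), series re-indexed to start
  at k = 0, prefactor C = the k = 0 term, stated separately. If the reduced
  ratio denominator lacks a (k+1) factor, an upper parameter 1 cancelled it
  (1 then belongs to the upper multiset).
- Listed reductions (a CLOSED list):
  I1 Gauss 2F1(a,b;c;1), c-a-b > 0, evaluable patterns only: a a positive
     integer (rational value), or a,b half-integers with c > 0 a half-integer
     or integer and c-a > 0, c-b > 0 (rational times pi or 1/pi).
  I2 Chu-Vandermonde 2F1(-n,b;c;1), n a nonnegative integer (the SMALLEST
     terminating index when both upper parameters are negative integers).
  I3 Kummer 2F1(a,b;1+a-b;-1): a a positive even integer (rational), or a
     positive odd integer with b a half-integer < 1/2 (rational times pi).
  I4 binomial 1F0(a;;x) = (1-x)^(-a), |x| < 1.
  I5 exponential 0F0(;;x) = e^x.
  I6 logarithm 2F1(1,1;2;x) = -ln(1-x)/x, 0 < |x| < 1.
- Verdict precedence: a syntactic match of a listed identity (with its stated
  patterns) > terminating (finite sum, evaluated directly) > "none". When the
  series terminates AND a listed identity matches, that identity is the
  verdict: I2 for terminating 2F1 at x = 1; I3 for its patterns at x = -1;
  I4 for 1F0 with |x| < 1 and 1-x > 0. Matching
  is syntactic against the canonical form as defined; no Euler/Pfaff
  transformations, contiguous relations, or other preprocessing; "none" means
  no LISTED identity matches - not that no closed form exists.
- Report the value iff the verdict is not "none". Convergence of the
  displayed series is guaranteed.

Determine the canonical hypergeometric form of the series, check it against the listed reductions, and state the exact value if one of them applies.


Canonical form: C = -7 times 2F1 with upper {1/5, 5}, lower {29/5}, x = -1. Verdict: none. A 2F1 with upper {1/5, 5} fits none of I1-I6 at x = -1; the sum runs forever.

The tell: t_0 = -7 here, and the parameter 4/3 appears in both the upper and lower lists and cancels.
Adjacent-term ratio: r(k) = (-1) * (k+1/5) (k+5) / [(k+29/5) (k+1)] - poly over poly, x = (-1) from leading terms; C = -7 at k = 0.


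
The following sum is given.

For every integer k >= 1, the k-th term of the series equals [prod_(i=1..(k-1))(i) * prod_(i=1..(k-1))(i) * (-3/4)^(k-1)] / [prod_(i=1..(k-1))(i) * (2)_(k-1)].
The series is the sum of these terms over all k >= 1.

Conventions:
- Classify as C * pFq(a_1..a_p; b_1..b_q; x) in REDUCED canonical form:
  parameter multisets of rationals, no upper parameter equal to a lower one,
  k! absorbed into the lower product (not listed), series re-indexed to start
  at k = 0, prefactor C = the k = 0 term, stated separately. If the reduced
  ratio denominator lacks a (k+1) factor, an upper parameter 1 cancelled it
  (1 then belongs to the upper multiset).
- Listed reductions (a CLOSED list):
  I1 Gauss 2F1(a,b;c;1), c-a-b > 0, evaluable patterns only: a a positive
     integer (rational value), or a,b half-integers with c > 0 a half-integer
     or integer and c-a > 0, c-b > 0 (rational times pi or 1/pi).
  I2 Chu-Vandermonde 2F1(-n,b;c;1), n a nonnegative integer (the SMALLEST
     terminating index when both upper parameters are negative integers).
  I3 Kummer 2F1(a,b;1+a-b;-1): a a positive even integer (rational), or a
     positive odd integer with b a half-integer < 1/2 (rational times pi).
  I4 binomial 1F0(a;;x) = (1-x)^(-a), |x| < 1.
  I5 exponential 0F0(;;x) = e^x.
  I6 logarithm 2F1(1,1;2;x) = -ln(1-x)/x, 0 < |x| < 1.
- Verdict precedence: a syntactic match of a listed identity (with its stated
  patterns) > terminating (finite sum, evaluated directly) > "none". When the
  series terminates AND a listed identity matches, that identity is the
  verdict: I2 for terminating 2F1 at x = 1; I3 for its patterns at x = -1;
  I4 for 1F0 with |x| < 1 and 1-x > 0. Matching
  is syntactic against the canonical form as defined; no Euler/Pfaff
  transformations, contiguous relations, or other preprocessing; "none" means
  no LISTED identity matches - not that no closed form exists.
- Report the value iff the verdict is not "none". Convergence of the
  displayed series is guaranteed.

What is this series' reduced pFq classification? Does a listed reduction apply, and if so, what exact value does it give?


Canonical form: C = 1 times 2F1 with upper {1, 1}, lower {2}, x = -3/4. Verdict: the I6 logarithm reduction applies (the logarithm: parameters (1,1;2), x = -3/4). Sum: (4/3) * ln(7/4).

Key observation: t_0 = 1 here, and the product of the first k integers (prefactor 1) is k!.
Step ratio: r(k) = (-3/4) * (k+1) (k+1) / [(k+2) (k+1)] - rational in k. x = (-3/4); t_0 = 1; negate the roots.


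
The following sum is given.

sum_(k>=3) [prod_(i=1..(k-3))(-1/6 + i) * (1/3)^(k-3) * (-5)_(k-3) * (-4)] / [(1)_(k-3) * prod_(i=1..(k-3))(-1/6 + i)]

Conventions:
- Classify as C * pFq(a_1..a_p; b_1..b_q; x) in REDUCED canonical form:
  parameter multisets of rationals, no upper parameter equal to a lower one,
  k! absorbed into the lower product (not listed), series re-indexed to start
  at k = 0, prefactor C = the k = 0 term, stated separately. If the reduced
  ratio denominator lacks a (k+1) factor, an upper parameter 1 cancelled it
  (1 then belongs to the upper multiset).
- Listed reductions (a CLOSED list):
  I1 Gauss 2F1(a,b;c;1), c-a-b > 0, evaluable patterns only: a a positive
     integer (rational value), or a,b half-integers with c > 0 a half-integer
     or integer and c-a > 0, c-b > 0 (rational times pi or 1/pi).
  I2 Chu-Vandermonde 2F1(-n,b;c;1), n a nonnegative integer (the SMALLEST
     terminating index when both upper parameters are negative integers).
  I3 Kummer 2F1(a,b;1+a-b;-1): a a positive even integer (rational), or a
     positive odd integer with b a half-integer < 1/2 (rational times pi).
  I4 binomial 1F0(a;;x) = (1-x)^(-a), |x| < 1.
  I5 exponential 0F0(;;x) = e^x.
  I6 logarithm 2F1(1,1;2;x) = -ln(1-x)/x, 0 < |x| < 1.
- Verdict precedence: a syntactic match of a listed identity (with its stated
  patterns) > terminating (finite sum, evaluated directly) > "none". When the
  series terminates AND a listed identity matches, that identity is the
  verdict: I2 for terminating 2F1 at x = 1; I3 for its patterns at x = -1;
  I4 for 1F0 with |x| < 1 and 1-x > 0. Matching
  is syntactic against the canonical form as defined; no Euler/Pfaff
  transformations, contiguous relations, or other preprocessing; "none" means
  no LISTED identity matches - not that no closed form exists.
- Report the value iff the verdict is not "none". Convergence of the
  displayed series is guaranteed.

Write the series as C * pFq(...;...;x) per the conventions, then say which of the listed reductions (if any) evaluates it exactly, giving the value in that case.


x = 1/3 here; the reduced form reads 1F0, upper {-5}, lower {-}, C = -4. Verdict at x = 1/3: the I4 binomial reduction matches (the 1F0 binomial series: exponent 5, x = 1/3). Its exact value is -128/243.

Key step: with t_0 = -4, the running product (C = -4, x = 1/3) telescopes to a rising factorial.
Term ratio: r(k) = (1/3) * (k-5) / [(k+1)] - rational in k. x = (1/3); t_0 = -4; negate the roots.
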